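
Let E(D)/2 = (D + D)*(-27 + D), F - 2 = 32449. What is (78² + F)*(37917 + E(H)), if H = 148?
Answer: 4221470715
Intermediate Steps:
F = 32451 (F = 2 + 32449 = 32451)
E(D) = 4*D*(-27 + D) (E(D) = 2*((D + D)*(-27 + D)) = 2*((2*D)*(-27 + D)) = 2*(2*D*(-27 + D)) = 4*D*(-27 + D))
(78² + F)*(37917 + E(H)) = (78² + 32451)*(37917 + 4*148*(-27 + 148)) = (6084 + 32451)*(37917 + 4*148*121) = 38535*(37917 + 71632) = 38535*109549 = 4221470715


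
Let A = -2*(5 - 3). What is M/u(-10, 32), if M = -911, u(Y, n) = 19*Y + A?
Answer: 911/194 ≈ 4.6959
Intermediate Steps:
A = -4 (A = -2*2 = -4)
u(Y, n) = -4 + 19*Y (u(Y, n) = 19*Y - 4 = -4 + 19*Y)
M/u(-10, 32) = -911/(-4 + 19*(-10)) = -911/(-4 - 190) = -911/(-194) = -911*(-1/194) = 911/194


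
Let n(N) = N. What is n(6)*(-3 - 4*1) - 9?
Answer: -51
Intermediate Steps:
n(6)*(-3 - 4*1) - 9 = 6*(-3 - 4*1) - 9 = 6*(-3 - 4) - 9 = 6*(-7) - 9 = -42 - 9 = -51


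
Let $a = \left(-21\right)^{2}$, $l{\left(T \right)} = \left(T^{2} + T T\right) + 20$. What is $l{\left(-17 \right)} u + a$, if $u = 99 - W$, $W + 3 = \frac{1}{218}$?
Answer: $\frac{6696334}{109} \approx 61434.0$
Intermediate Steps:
$W = - \frac{653}{218}$ ($W = -3 + \frac{1}{218} = - \frac{653}{218} \approx -2.9954$)
$l{\left(T \right)} = 20 + 2 T^{2}$ ($l{\left(T \right)} = \left(T^{2} + T^{2}\right) + 20 = 2 T^{2} + 20 = 20 + 2 T^{2}$)
$u = \frac{22235}{218}$ ($u = 99 - - \frac{653}{218} = 99 + \frac{653}{218} = \frac{22235}{218} \approx 102.0$)
$a = 441$
$l{\left(-17 \right)} u + a = \left(20 + 2 \left(-17\right)^{2}\right) \frac{22235}{218} + 441 = \left(20 + 2 \cdot 289\right) \frac{22235}{218} + 441 = \left(20 + 578\right) \frac{22235}{218} + 441 = 598 \cdot \frac{22235}{218} + 441 = \frac{6648265}{109} + 441 = \frac{6696334}{109}$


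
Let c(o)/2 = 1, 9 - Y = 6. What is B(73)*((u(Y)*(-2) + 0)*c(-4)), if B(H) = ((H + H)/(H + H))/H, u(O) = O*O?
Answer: -36/73 ≈ -0.49315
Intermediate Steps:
Y = 3 (Y = 9 - 1*6 = 9 - 6 = 3)
u(O) = O²
c(o) = 2 (c(o) = 2*1 = 2)
B(H) = 1/H (B(H) = ((2*H)/((2*H)))/H = ((2*H)*(1/(2*H)))/H = 1/H)
B(73)*((u(Y)*(-2) + 0)*c(-4)) = ((3²*(-2) + 0)*2)/73 = ((9*(-2) + 0)*2)/73 = ((-18 + 0)*2)/73 = (-18*2)/73 = (1/73)*(-36) = -36/73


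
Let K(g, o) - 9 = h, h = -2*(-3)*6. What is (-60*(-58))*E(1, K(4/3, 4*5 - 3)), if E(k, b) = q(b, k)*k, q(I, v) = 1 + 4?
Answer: 17400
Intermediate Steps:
q(I, v) = 5
h = 36 (h = 6*6 = 36)
K(g, o) = 45 (K(g, o) = 9 + 36 = 45)
E(k, b) = 5*k
(-60*(-58))*E(1, K(4/3, 4*5 - 3)) = (-60*(-58))*(5*1) = 3480*5 = 17400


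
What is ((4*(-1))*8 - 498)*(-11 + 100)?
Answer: -47170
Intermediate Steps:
((4*(-1))*8 - 498)*(-11 + 100) = (-4*8 - 498)*89 = (-32 - 498)*89 = -530*89 = -47170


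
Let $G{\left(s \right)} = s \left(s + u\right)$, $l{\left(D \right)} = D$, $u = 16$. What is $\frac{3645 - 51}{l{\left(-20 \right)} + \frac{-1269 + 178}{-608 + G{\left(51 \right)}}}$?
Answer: $- \frac{10095546}{57271} \approx -176.28$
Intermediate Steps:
$G{\left(s \right)} = s \left(16 + s\right)$ ($G{\left(s \right)} = s \left(s + 16\right) = s \left(16 + s\right)$)
$\frac{3645 - 51}{l{\left(-20 \right)} + \frac{-1269 + 178}{-608 + G{\left(51 \right)}}} = \frac{3645 - 51}{-20 + \frac{-1269 + 178}{-608 + 51 \left(16 + 51\right)}} = \frac{3594}{-20 - \frac{1091}{-608 + 51 \cdot 67}} = \frac{3594}{-20 - \frac{1091}{-608 + 3417}} = \frac{3594}{-20 - \frac{1091}{2809}} = \frac{3594}{- \frac{57271}{2809}} = 3594 \left(- \frac{2809}{57271}\right) = - \frac{10095546}{57271}$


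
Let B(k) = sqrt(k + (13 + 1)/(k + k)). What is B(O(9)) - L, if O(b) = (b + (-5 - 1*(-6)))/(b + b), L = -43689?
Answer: 43689 + 4*sqrt(185)/15 ≈ 43693.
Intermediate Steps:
O(b) = (1 + b)/(2*b) (O(b) = (b + (-5 + 6))/((2*b)) = (b + 1)*(1/(2*b)) = (1 + b)*(1/(2*b)) = (1 + b)/(2*b))
B(k) = sqrt(k + 7/k) (B(k) = sqrt(k + 14/((2*k))) = sqrt(k + 14*(1/(2*k))) = sqrt(k + 7/k))
B(O(9)) - L = sqrt((1/2)*(1 + 9)/9 + 7/(((1/2)*(1 + 9)/9))) - 1*(-43689) = sqrt((1/2)*(1/9)*10 + 7/(((1/2)*(1/9)*10))) + 43689 = sqrt(5/9 + 7/(5/9)) + 43689 = sqrt(5/9 + 7*(9/5)) + 43689 = sqrt(5/9 + 63/5) + 43689 = sqrt(592/45) + 43689 = 4*sqrt(185)/15 + 43689 = 43689 + 4*sqrt(185)/15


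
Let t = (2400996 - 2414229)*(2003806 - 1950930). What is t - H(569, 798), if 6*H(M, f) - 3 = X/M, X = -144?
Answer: -796267827425/1138 ≈ -6.9971e+8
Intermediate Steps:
H(M, f) = 1/2 - 24/M (H(M, f) = 1/2 + (-144/M)/6 = 1/2 - 24/M)
t = -699708108 (t = -13233*52876 = -699708108)
t - H(569, 798) = -699708108 - (-48 + 569)/(2*569) = -699708108 - 521/(2*569) = -699708108 - 1*521/1138 = -699708108 - 521/1138 = -796267827425/1138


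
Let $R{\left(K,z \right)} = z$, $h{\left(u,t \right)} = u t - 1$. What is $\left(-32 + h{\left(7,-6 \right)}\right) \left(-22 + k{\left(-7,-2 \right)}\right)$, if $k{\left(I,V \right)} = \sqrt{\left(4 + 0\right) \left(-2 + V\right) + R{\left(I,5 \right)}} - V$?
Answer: $1500 - 75 i \sqrt{11} \approx 1500.0 - 248.75 i$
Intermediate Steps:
$h{\left(u,t \right)} = -1 + t u$ ($h{\left(u,t \right)} = t u - 1 = -1 + t u$)
$k{\left(I,V \right)} = \sqrt{-3 + 4 V} - V$ ($k{\left(I,V \right)} = \sqrt{\left(4 + 0\right) \left(-2 + V\right) + 5} - V = \sqrt{4 \left(-2 + V\right) + 5} - V = \sqrt{\left(-8 + 4 V\right) + 5} - V = \sqrt{-3 + 4 V} - V$)
$\left(-32 + h{\left(7,-6 \right)}\right) \left(-22 + k{\left(-7,-2 \right)}\right) = \left(-32 - 43\right) \left(-22 + \left(\sqrt{-3 + 4 \left(-2\right)} - -2\right)\right) = \left(-32 - 43\right) \left(-22 + \left(\sqrt{-3 - 8} + 2\right)\right) = \left(-32 - 43\right) \left(-22 + \left(\sqrt{-11} + 2\right)\right) = - 75 \left(-22 + \left(i \sqrt{11} + 2\right)\right) = - 75 \left(-22 + \left(2 + i \sqrt{11}\right)\right) = - 75 \left(-20 + i \sqrt{11}\right) = 1500 - 75 i \sqrt{11}$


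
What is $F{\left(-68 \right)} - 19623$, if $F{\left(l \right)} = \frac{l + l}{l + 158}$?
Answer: $- \frac{883103}{45} \approx -19625.0$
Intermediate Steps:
$F{\left(l \right)} = \frac{2 l}{158 + l}$
$F{\left(-68 \right)} - 19623 = 2 \left(-68\right) \frac{1}{158 - 68} - 19623 = 2 \left(-68\right) \frac{1}{90} - 19623 = - \frac{68}{45} - 19623 = - \frac{883103}{45}$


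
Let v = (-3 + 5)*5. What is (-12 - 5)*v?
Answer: -170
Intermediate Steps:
v = 10 (v = 2*5 = 10)
(-12 - 5)*v = (-12 - 5)*10 = -17*10 = -170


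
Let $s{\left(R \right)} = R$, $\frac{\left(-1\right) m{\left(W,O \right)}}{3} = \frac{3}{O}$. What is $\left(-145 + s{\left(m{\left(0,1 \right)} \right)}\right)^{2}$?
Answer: $23716$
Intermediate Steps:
$m{\left(W,O \right)} = - \frac{9}{O}$ ($m{\left(W,O \right)} = - 3 \frac{3}{O} = - \frac{9}{O}$)
$\left(-145 + s{\left(m{\left(0,1 \right)} \right)}\right)^{2} = \left(-145 - \frac{9}{1}\right)^{2} = \left(-145 - 9\right)^{2} = \left(-154\right)^{2} = 23716$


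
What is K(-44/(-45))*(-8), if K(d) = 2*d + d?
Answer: -352/15 ≈ -23.467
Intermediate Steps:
K(d) = 3*d
K(-44/(-45))*(-8) = (3*(-44/(-45)))*(-8) = (3*(-44*(-1/45)))*(-8) = (3*(44/45))*(-8) = (44/15)*(-8) = -352/15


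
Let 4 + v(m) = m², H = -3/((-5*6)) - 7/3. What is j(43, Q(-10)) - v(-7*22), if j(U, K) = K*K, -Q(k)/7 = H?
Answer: -21120839/900 ≈ -23468.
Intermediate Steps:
H = -67/30 (H = -3/(-30) - 7*⅓ = -3*(-1/30) - 7/3 = ⅒ - 7/3 = -67/30 ≈ -2.2333)
Q(k) = 469/30 (Q(k) = -7*(-67/30) = 469/30)
j(U, K) = K²
v(m) = -4 + m²
j(43, Q(-10)) - v(-7*22) = (469/30)² - (-4 + (-7*22)²) = 219961/900 - (-4 + (-154)²) = 219961/900 - (-4 + 23716) = 219961/900 - 1*23712 = 219961/900 - 23712 = -21120839/900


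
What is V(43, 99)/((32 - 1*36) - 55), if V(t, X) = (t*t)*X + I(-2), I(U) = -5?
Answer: -183046/59 ≈ -3102.5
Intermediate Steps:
V(t, X) = -5 + X*t**2 (V(t, X) = (t*t)*X - 5 = t**2*X - 5 = X*t**2 - 5 = -5 + X*t**2)
V(43, 99)/((32 - 1*36) - 55) = (-5 + 99*43**2)/((32 - 1*36) - 55) = (-5 + 99*1849)/((32 - 36) - 55) = (-5 + 183051)/(-4 - 55) = 183046/(-59) = 183046*(-1/59) = -183046/59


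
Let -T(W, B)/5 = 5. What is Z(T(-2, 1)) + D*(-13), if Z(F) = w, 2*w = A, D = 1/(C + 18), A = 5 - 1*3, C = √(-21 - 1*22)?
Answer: 133/367 + 13*I*√43/367 ≈ 0.3624 + 0.23228*I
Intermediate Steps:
T(W, B) = -25 (T(W, B) = -5*5 = -25)
C = I*√43 (C = √(-21 - 22) = √(-43) = I*√43 ≈ 6.5574*I)
A = 2 (A = 5 - 3 = 2)
D = 1/(18 + I*√43) (D = 1/(I*√43 + 18) = 1/(18 + I*√43) ≈ 0.049046 - 0.017868*I)
w = 1 (w = (½)*2 = 1)
Z(F) = 1
Z(T(-2, 1)) + D*(-13) = 1 + (18/367 - I*√43/367)*(-13) = 1 + (-234/367 + 13*I*√43/367) = 133/367 + 13*I*√43/367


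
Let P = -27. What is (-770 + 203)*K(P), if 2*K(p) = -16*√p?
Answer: 13608*I*√3 ≈ 23570.0*I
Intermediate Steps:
K(p) = -8*√p (K(p) = (-16*√p)/2 = -8*√p)
(-770 + 203)*K(P) = (-770 + 203)*(-24*I*√3) = -(-4536)*3*I*√3 = -(-13608)*I*√3 = 13608*I*√3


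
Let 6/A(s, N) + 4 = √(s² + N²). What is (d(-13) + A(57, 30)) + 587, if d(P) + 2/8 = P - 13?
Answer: 9270415/16532 + 18*√461/4133 ≈ 560.85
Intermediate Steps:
d(P) = -53/4 + P (d(P) = -¼ + (P - 13) = -¼ + (-13 + P) = -53/4 + P)
A(s, N) = 6/(-4 + √(N² + s²)) (A(s, N) = 6/(-4 + √(s² + N²)) = 6/(-4 + √(N² + s²)))
(d(-13) + A(57, 30)) + 587 = ((-53/4 - 13) + 6/(-4 + √(30² + 57²))) + 587 = (-105/4 + 6/(-4 + √(900 + 3249))) + 587 = (-105/4 + 6/(-4 + √4149)) + 587 = (-105/4 + 6/(-4 + 3*√461)) + 587 = 2243/4 + 6/(-4 + 3*√461)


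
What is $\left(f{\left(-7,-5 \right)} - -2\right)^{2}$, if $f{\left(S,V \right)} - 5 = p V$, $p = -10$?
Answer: $3249$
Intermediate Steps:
$f{\left(S,V \right)} = 5 - 10 V$
$\left(f{\left(-7,-5 \right)} - -2\right)^{2} = \left(\left(5 - -50\right) - -2\right)^{2} = \left(\left(5 + 50\right) + 2\right)^{2} = \left(55 + 2\right)^{2} = 57^{2} = 3249$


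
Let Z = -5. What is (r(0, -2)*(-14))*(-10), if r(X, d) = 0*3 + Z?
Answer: -700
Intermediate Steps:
r(X, d) = -5 (r(X, d) = 0*3 - 5 = 0 - 5 = -5)
(r(0, -2)*(-14))*(-10) = -5*(-14)*(-10) = 70*(-10) = -700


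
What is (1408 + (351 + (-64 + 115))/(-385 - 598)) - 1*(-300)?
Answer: 1678562/983 ≈ 1707.6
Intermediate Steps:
(1408 + (351 + (-64 + 115))/(-385 - 598)) - 1*(-300) = (1408 + (351 + 51)/(-983)) + 300 = (1408 + 402*(-1/983)) + 300 = (1408 - 402/983) + 300 = 1383662/983 + 300 = 1678562/983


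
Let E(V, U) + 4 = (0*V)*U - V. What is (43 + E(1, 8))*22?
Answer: 836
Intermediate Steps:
E(V, U) = -4 - V (E(V, U) = -4 + ((0*V)*U - V) = -4 + (0*U - V) = -4 + (0 - V) = -4 - V)
(43 + E(1, 8))*22 = (43 + (-4 - 1*1))*22 = (43 + (-4 - 1))*22 = (43 - 5)*22 = 38*22 = 836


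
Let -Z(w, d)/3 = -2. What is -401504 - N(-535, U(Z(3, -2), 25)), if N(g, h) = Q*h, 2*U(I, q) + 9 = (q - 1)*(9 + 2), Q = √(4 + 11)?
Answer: -401504 - 255*√15/2 ≈ -4.0200e+5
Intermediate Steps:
Z(w, d) = 6 (Z(w, d) = -3*(-2) = 6)
Q = √15 ≈ 3.8730
U(I, q) = -10 + 11*q/2 (U(I, q) = -9/2 + ((q - 1)*(9 + 2))/2 = -9/2 + ((-1 + q)*11)/2 = -9/2 + (-11 + 11*q)/2 = -9/2 + (-11/2 + 11*q/2) = -10 + 11*q/2)
N(g, h) = h*√15 (N(g, h) = √15*h = h*√15)
-401504 - N(-535, U(Z(3, -2), 25)) = -401504 - (-10 + (11/2)*25)*√15 = -401504 - (-10 + 275/2)*√15 = -401504 - 255*√15/2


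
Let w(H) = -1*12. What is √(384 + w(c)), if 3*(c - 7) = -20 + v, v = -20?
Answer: 2*√93 ≈ 19.287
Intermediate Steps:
c = -19/3 (c = 7 + (-20 - 20)/3 = 7 + (⅓)*(-40) = 7 - 40/3 = -19/3 ≈ -6.3333)
w(H) = -12
√(384 + w(c)) = √(384 - 12) = √372 = 2*√93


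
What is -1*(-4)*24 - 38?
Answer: 58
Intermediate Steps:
-1*(-4)*24 - 38 = 4*24 - 38 = 96 - 38 = 58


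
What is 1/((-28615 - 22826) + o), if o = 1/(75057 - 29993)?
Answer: -45064/2318137223 ≈ -1.9440e-5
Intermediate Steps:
o = 1/45064 ≈ 2.2191e-5
1/((-28615 - 22826) + o) = 1/((-28615 - 22826) + 1/45064) = 1/(-51441 + 1/45064) = 1/(-2318137223/45064) = -45064/2318137223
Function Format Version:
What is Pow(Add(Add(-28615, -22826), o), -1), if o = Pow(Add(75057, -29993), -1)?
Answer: Rational(-45064, 2318137223) ≈ -1.9440e-5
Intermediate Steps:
o = Rational(1, 45064) (o = Pow(45064, -1) = Rational(1, 45064) ≈ 2.2191e-5)
Pow(Add(Add(-28615, -22826), o), -1) = Pow(Add(Add(-28615, -22826), Rational(1, 45064)), -1) = Pow(Add(-51441, Rational(1, 45064)), -1) = Pow(Rational(-2318137223, 45064), -1) = Rational(-45064, 2318137223)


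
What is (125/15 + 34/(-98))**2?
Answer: 1378276/21609 ≈ 63.782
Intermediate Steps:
(125/15 + 34/(-98))**2 = (125*(1/15) + 34*(-1/98))**2 = (25/3 - 17/49)**2 = (1174/147)**2 = 1378276/21609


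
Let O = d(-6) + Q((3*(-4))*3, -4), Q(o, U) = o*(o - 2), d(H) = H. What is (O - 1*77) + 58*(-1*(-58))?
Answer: 4649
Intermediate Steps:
Q(o, U) = o*(-2 + o)
O = 1362 (O = -6 + ((3*(-4))*3)*(-2 + (3*(-4))*3) = -6 + (-12*3)*(-2 - 12*3) = -6 - 36*(-2 - 36) = -6 - 36*(-38) = -6 + 1368 = 1362)
(O - 1*77) + 58*(-1*(-58)) = (1362 - 1*77) + 58*(-1*(-58)) = (1362 - 77) + 58*58 = 1285 + 3364 = 4649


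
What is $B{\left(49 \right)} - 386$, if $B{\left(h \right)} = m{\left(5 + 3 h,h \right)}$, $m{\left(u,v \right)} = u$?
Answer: $-234$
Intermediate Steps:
$B{\left(h \right)} = 5 + 3 h$
$B{\left(49 \right)} - 386 = \left(5 + 3 \cdot 49\right) - 386 = \left(5 + 147\right) - 386 = 152 - 386 = -234$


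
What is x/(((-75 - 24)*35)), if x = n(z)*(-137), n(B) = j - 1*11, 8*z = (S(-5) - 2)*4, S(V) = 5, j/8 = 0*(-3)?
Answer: -137/315 ≈ -0.43492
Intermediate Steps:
j = 0 (j = 8*(0*(-3)) = 8*0 = 0)
z = 3/2 (z = ((5 - 2)*4)/8 = (3*4)/8 = (⅛)*12 = 3/2 ≈ 1.5000)
n(B) = -11 (n(B) = 0 - 1*11 = 0 - 11 = -11)
x = 1507 (x = -11*(-137) = 1507)
x/(((-75 - 24)*35)) = 1507/(((-75 - 24)*35)) = 1507/((-99*35)) = 1507/(-3465) = 1507*(-1/3465) = -137/315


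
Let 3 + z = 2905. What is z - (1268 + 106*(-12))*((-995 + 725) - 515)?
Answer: -238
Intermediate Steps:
z = 2902 (z = -3 + 2905 = 2902)
z - (1268 + 106*(-12))*((-995 + 725) - 515) = 2902 - (1268 + 106*(-12))*((-995 + 725) - 515) = 2902 - (1268 - 1272)*(-270 - 515) = 2902 - (-4)*(-785) = 2902 - 1*3140 = 2902 - 3140 = -238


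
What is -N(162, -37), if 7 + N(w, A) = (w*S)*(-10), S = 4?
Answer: 6487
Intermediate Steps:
N(w, A) = -7 - 40*w (N(w, A) = -7 + (w*4)*(-10) = -7 + (4*w)*(-10) = -7 - 40*w)
-N(162, -37) = -(-7 - 40*162) = -(-7 - 6480) = -1*(-6487) = 6487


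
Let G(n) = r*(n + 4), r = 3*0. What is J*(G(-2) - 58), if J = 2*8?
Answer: -928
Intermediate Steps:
r = 0
J = 16
G(n) = 0 (G(n) = 0*(n + 4) = 0*(4 + n) = 0)
J*(G(-2) - 58) = 16*(0 - 58) = 16*(-58) = -928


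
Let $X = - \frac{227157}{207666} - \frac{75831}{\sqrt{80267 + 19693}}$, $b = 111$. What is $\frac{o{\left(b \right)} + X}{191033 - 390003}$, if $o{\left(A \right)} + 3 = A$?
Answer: $- \frac{7400257}{13773101340} + \frac{3611 \sqrt{510}}{67649800} \approx 0.00066814$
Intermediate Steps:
$o{\left(A \right)} = -3 + A$
$X = - \frac{75719}{69222} - \frac{3611 \sqrt{510}}{340}$ ($X = \left(-227157\right) \frac{1}{207666} - \frac{75831}{\sqrt{99960}} = - \frac{75719}{69222} - \frac{75831}{14 \sqrt{510}} = - \frac{75719}{69222} - 75831 \frac{\sqrt{510}}{7140} = - \frac{75719}{69222} - \frac{3611 \sqrt{510}}{340} \approx -240.94$)
$\frac{o{\left(b \right)} + X}{191033 - 390003} = \frac{\left(-3 + 111\right) - \left(\frac{75719}{69222} + \frac{3611 \sqrt{510}}{340}\right)}{191033 - 390003} = \frac{108 - \left(\frac{75719}{69222} + \frac{3611 \sqrt{510}}{340}\right)}{-198970} = \left(\frac{7400257}{69222} - \frac{3611 \sqrt{510}}{340}\right) \left(- \frac{1}{198970}\right) = - \frac{7400257}{13773101340} + \frac{3611 \sqrt{510}}{67649800}$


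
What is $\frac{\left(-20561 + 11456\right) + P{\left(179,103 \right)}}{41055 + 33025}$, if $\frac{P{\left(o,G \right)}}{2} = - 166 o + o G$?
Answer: $- \frac{31659}{74080} \approx -0.42736$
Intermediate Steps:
$P{\left(o,G \right)} = - 332 o + 2 G o$ ($P{\left(o,G \right)} = 2 \left(- 166 o + o G\right) = 2 \left(- 166 o + G o\right) = - 332 o + 2 G o$)
$\frac{\left(-20561 + 11456\right) + P{\left(179,103 \right)}}{41055 + 33025} = \frac{\left(-20561 + 11456\right) + 2 \cdot 179 \left(-166 + 103\right)}{41055 + 33025} = \frac{-9105 + 2 \cdot 179 \left(-63\right)}{74080} = \left(-9105 - 22554\right) \frac{1}{74080} = \left(-31659\right) \frac{1}{74080} = - \frac{31659}{74080}$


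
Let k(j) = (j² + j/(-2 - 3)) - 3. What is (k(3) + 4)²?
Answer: 2209/25 ≈ 88.360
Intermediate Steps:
k(j) = -3 + j² - j/5 (k(j) = (j² + j/(-5)) - 3 = (j² - j/5) - 3 = -3 + j² - j/5)
(k(3) + 4)² = ((-3 + 3² - ⅕*3) + 4)² = ((-3 + 9 - ⅗) + 4)² = (27/5 + 4)² = (47/5)² = 2209/25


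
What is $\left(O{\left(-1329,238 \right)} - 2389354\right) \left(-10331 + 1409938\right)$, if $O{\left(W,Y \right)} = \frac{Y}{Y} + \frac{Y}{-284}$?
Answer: $- \frac{474870202719715}{142} \approx -3.3442 \cdot 10^{12}$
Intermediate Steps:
$O{\left(W,Y \right)} = 1 - \frac{Y}{284}$ ($O{\left(W,Y \right)} = 1 + Y \left(- \frac{1}{284}\right) = 1 - \frac{Y}{284}$)
$\left(O{\left(-1329,238 \right)} - 2389354\right) \left(-10331 + 1409938\right) = \left(\left(1 - \frac{119}{142}\right) - 2389354\right) \left(-10331 + 1409938\right) = \left(\left(1 - \frac{119}{142}\right) - 2389354\right) 1399607 = \left(\frac{23}{142} - 2389354\right) 1399607 = \left(- \frac{339288245}{142}\right) 1399607 = - \frac{474870202719715}{142}$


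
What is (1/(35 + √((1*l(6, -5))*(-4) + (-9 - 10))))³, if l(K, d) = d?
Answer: 1/46656 ≈ 2.1433e-5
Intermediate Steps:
(1/(35 + √((1*l(6, -5))*(-4) + (-9 - 10))))³ = (1/(35 + √((1*(-5))*(-4) + (-9 - 10))))³ = (1/(35 + √(-5*(-4) - 19)))³ = (1/(35 + √(20 - 19)))³ = (1/(35 + √1))³ = (1/(35 + 1))³ = (1/36)³ = 1/46656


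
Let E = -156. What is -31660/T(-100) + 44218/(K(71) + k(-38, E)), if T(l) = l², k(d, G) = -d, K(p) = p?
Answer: 21936453/54500 ≈ 402.50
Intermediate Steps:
-31660/T(-100) + 44218/(K(71) + k(-38, E)) = -31660/((-100)²) + 44218/(71 - 1*(-38)) = -31660/10000 + 44218/(71 + 38) = -31660*1/10000 + 44218/109 = -1583/500 + 44218*(1/109) = -1583/500 + 44218/109 = 21936453/54500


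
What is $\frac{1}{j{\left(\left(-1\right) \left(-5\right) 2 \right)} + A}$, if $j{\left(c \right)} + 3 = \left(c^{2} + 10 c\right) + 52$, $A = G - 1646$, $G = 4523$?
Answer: $\frac{1}{3126} \approx 0.0003199$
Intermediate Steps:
$A = 2877$ ($A = 4523 - 1646 = 2877$)
$j{\left(c \right)} = 49 + c^{2} + 10 c$ ($j{\left(c \right)} = -3 + \left(\left(c^{2} + 10 c\right) + 52\right) = -3 + \left(52 + c^{2} + 10 c\right) = 49 + c^{2} + 10 c$)
$\frac{1}{j{\left(\left(-1\right) \left(-5\right) 2 \right)} + A} = \frac{1}{\left(49 + \left(\left(-1\right) \left(-5\right) 2\right)^{2} + 10 \left(-1\right) \left(-5\right) 2\right) + 2877} = \frac{1}{\left(49 + \left(5 \cdot 2\right)^{2} + 10 \cdot 5 \cdot 2\right) + 2877} = \frac{1}{\left(49 + 10^{2} + 10 \cdot 10\right) + 2877} = \frac{1}{\left(49 + 100 + 100\right) + 2877} = \frac{1}{249 + 2877} = \frac{1}{3126}$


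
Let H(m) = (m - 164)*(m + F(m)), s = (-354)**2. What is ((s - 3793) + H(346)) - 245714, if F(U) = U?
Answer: 1753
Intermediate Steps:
s = 125316
H(m) = 2*m*(-164 + m) (H(m) = (m - 164)*(m + m) = (-164 + m)*(2*m) = 2*m*(-164 + m))
((s - 3793) + H(346)) - 245714 = ((125316 - 3793) + 2*346*(-164 + 346)) - 245714 = (121523 + 2*346*182) - 245714 = (121523 + 125944) - 245714 = 247467 - 245714 = 1753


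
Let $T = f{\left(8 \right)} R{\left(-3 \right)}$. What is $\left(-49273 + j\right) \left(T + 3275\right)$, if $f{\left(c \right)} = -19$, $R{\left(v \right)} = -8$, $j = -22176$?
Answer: $-244855723$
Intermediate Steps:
$T = 152$ ($T = \left(-19\right) \left(-8\right) = 152$)
$\left(-49273 + j\right) \left(T + 3275\right) = \left(-49273 - 22176\right) \left(152 + 3275\right) = \left(-71449\right) 3427 = -244855723$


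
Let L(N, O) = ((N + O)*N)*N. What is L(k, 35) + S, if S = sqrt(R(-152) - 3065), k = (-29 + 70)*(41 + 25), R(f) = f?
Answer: 20070797076 + I*sqrt(3217) ≈ 2.0071e+10 + 56.719*I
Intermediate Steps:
k = 2706 (k = 41*66 = 2706)
L(N, O) = N**2*(N + O) (L(N, O) = (N*(N + O))*N = N**2*(N + O))
S = I*sqrt(3217) (S = sqrt(-152 - 3065) = sqrt(-3217) = I*sqrt(3217) ≈ 56.719*I)
L(k, 35) + S = 2706**2*(2706 + 35) + I*sqrt(3217) = 7322436*2741 + I*sqrt(3217) = 20070797076 + I*sqrt(3217)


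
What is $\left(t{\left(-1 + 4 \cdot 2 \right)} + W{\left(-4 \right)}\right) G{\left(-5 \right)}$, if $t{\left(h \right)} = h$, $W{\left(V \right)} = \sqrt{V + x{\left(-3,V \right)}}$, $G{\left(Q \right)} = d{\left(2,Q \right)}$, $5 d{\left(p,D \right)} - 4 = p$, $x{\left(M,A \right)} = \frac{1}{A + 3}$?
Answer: $\frac{42}{5} + \frac{6 i \sqrt{5}}{5} \approx 8.4 + 2.6833 i$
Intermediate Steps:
$x{\left(M,A \right)} = \frac{1}{3 + A}$
$d{\left(p,D \right)} = \frac{4}{5} + \frac{p}{5}$
$G{\left(Q \right)} = \frac{6}{5}$ ($G{\left(Q \right)} = \frac{4}{5} + \frac{1}{5} \cdot 2 = \frac{4}{5} + \frac{2}{5} = \frac{6}{5}$)
$W{\left(V \right)} = \sqrt{V + \frac{1}{3 + V}}$
$\left(t{\left(-1 + 4 \cdot 2 \right)} + W{\left(-4 \right)}\right) G{\left(-5 \right)} = \left(\left(-1 + 4 \cdot 2\right) + \sqrt{\frac{1 - 4 \left(3 - 4\right)}{3 - 4}}\right) \frac{6}{5} = \left(\left(-1 + 8\right) + \sqrt{\frac{1 - -4}{-1}}\right) \frac{6}{5} = \left(7 + \sqrt{- (1 + 4)}\right) \frac{6}{5} = \left(7 + \sqrt{\left(-1\right) 5}\right) \frac{6}{5} = \left(7 + \sqrt{-5}\right) \frac{6}{5} = \left(7 + i \sqrt{5}\right) \frac{6}{5} = \frac{42}{5} + \frac{6 i \sqrt{5}}{5}$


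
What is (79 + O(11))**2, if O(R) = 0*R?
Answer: 6241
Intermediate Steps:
O(R) = 0
(79 + O(11))**2 = (79 + 0)**2 = 79**2 = 6241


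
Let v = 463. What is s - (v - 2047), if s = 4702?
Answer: 6286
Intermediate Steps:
s - (v - 2047) = 4702 - (463 - 2047) = 4702 - 1*(-1584) = 4702 + 1584 = 6286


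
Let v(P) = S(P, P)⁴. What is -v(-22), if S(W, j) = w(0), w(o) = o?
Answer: 0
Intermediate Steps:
S(W, j) = 0
v(P) = 0 (v(P) = 0⁴ = 0)
-v(-22) = -1*0 = 0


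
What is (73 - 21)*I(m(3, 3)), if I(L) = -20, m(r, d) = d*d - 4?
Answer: -1040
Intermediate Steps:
m(r, d) = -4 + d² (m(r, d) = d² - 4 = -4 + d²)
(73 - 21)*I(m(3, 3)) = (73 - 21)*(-20) = 52*(-20) = -1040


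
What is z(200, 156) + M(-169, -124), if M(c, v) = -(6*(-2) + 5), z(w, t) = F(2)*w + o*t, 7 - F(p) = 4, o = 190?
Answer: 30247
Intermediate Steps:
F(p) = 3 (F(p) = 7 - 1*4 = 7 - 4 = 3)
z(w, t) = 3*w + 190*t
M(c, v) = 7 (M(c, v) = -(-12 + 5) = -1*(-7) = 7)
z(200, 156) + M(-169, -124) = (3*200 + 190*156) + 7 = (600 + 29640) + 7 = 30240 + 7 = 30247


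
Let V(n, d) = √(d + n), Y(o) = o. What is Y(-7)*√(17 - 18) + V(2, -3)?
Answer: -6*I ≈ -6.0*I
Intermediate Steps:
Y(-7)*√(17 - 18) + V(2, -3) = -7*√(17 - 18) + √(-3 + 2) = -7*I + √(-1) = -7*I + I = -6*I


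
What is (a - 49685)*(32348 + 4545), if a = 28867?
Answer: -768038474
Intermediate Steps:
(a - 49685)*(32348 + 4545) = (28867 - 49685)*(32348 + 4545) = -20818*36893 = -768038474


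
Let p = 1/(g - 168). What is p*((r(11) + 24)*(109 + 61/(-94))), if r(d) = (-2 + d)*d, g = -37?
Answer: -6111/94 ≈ -65.011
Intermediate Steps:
r(d) = d*(-2 + d)
p = -1/205 (p = 1/(-37 - 168) = 1/(-205) = -1/205 ≈ -0.0048781)
p*((r(11) + 24)*(109 + 61/(-94))) = -(11*(-2 + 11) + 24)*(109 + 61/(-94))/205 = -(11*9 + 24)*(109 + 61*(-1/94))/205 = -(99 + 24)*(109 - 61/94)/205 = -3*10185/(5*94) = -1/205*1252755/94 = -6111/94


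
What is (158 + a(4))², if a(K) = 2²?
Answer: 26244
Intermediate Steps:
a(K) = 4
(158 + a(4))² = (158 + 4)² = 162² = 26244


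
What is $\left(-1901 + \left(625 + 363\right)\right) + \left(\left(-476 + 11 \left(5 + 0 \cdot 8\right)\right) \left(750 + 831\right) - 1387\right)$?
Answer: $-667901$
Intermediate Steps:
$\left(-1901 + \left(625 + 363\right)\right) + \left(\left(-476 + 11 \left(5 + 0 \cdot 8\right)\right) \left(750 + 831\right) - 1387\right) = \left(-1901 + 988\right) + \left(\left(-476 + 11 \left(5 + 0\right)\right) 1581 - 1387\right) = -913 + \left(\left(-476 + 11 \cdot 5\right) 1581 - 1387\right) = -913 + \left(\left(-476 + 55\right) 1581 - 1387\right) = -913 - 666988 = -667901$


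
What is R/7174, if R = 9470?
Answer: 4735/3587 ≈ 1.3200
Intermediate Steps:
R/7174 = 9470/7174 = 9470*(1/7174) = 4735/3587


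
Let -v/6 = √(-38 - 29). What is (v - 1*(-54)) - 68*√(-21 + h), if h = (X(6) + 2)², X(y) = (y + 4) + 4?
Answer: 54 - 68*√235 - 6*I*√67 ≈ -988.42 - 49.112*I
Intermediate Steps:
X(y) = 8 + y (X(y) = (4 + y) + 4 = 8 + y)
h = 256 (h = ((8 + 6) + 2)² = (14 + 2)² = 16² = 256)
v = -6*I*√67 (v = -6*√(-38 - 29) = -6*I*√67 ≈ -49.112*I)
(v - 1*(-54)) - 68*√(-21 + h) = (-6*I*√67 - 1*(-54)) - 68*√(-21 + 256) = (-6*I*√67 + 54) - 68*√235 = (54 - 6*I*√67) - 68*√235 = 54 - 68*√235 - 6*I*√67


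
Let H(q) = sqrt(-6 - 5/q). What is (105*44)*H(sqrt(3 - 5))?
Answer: 2310*sqrt(-24 + 10*I*sqrt(2)) ≈ 3207.8 + 11763.0*I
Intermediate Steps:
(105*44)*H(sqrt(3 - 5)) = (105*44)*sqrt(-6 - 5/sqrt(3 - 5)) = 4620*sqrt(-6 - 5*(-I*sqrt(2)/2)) = 4620*sqrt(-6 - (-5)*I*sqrt(2)/2) = 4620*sqrt(-6 + 5*I*sqrt(2)/2)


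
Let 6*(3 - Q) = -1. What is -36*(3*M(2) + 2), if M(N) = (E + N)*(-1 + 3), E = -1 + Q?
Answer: -972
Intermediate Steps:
Q = 19/6 (Q = 3 - ⅙*(-1) = 3 + ⅙ = 19/6 ≈ 3.1667)
E = 13/6 (E = -1 + 19/6 = 13/6 ≈ 2.1667)
M(N) = 13/3 + 2*N (M(N) = (13/6 + N)*(-1 + 3) = (13/6 + N)*2 = 13/3 + 2*N)
-36*(3*M(2) + 2) = -36*(3*(13/3 + 2*2) + 2) = -36*(3*(13/3 + 4) + 2) = -36*(3*(25/3) + 2) = -36*(25 + 2) = -36*27 = -972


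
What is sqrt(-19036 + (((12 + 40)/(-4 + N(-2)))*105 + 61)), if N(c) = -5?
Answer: I*sqrt(176235)/3 ≈ 139.93*I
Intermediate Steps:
sqrt(-19036 + (((12 + 40)/(-4 + N(-2)))*105 + 61)) = sqrt(-19036 + (((12 + 40)/(-4 - 5))*105 + 61)) = sqrt(-19036 + ((52/(-9))*105 + 61)) = sqrt(-19036 + ((52*(-1/9))*105 + 61)) = sqrt(-19036 + (-52/9*105 + 61)) = sqrt(-19036 + (-1820/3 + 61)) = sqrt(-19036 - 1637/3) = sqrt(-58745/3) = I*sqrt(176235)/3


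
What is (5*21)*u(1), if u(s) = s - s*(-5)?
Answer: 630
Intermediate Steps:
u(s) = 6*s (u(s) = s - (-5*s) = s - (-5)*s = s + 5*s = 6*s)
(5*21)*u(1) = (5*21)*(6*1) = 105*6 = 630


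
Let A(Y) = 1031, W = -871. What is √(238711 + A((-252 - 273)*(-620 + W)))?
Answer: 3*√26638 ≈ 489.63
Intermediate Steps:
√(238711 + A((-252 - 273)*(-620 + W))) = √(238711 + 1031) = √239742 = 3*√26638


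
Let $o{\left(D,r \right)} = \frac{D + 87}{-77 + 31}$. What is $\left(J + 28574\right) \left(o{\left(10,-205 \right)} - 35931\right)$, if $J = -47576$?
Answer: $\frac{15704421423}{23} \approx 6.828 \cdot 10^{8}$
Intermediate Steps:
$o{\left(D,r \right)} = - \frac{87}{46} - \frac{D}{46}$ ($o{\left(D,r \right)} = \frac{87 + D}{-46} = \left(87 + D\right) \left(- \frac{1}{46}\right) = - \frac{87}{46} - \frac{D}{46}$)
$\left(J + 28574\right) \left(o{\left(10,-205 \right)} - 35931\right) = \left(-47576 + 28574\right) \left(\left(- \frac{87}{46} - \frac{5}{23}\right) - 35931\right) = - 19002 \left(\left(- \frac{87}{46} - \frac{5}{23}\right) - 35931\right) = - 19002 \left(- \frac{97}{46} - 35931\right) = \left(-19002\right) \left(- \frac{1652923}{46}\right) = \frac{15704421423}{23}$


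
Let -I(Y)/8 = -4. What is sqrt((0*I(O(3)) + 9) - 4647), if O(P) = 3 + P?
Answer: I*sqrt(4638) ≈ 68.103*I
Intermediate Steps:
I(Y) = 32 (I(Y) = -8*(-4) = 32)
sqrt((0*I(O(3)) + 9) - 4647) = sqrt((0*32 + 9) - 4647) = sqrt((0 + 9) - 4647) = sqrt(9 - 4647) = sqrt(-4638) = I*sqrt(4638)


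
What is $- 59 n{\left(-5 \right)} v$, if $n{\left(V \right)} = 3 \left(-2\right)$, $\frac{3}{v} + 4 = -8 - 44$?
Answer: $- \frac{531}{28} \approx -18.964$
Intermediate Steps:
$v = - \frac{3}{56}$ ($v = \frac{3}{-4 - 52} = \frac{3}{-56} = 3 \left(- \frac{1}{56}\right) = - \frac{3}{56} \approx -0.053571$)
$n{\left(V \right)} = -6$
$- 59 n{\left(-5 \right)} v = \left(-59\right) \left(-6\right) \left(- \frac{3}{56}\right) = 354 \left(- \frac{3}{56}\right) = - \frac{531}{28}$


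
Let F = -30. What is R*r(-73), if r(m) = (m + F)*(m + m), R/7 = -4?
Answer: -421064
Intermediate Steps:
R = -28 (R = 7*(-4) = -28)
r(m) = 2*m*(-30 + m) (r(m) = (m - 30)*(m + m) = (-30 + m)*(2*m) = 2*m*(-30 + m))
R*r(-73) = -56*(-73)*(-30 - 73) = -56*(-73)*(-103) = -28*15038 = -421064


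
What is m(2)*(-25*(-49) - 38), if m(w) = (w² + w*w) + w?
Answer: 11870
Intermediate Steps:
m(w) = w + 2*w² (m(w) = (w² + w²) + w = 2*w² + w = w + 2*w²)
m(2)*(-25*(-49) - 38) = (2*(1 + 2*2))*(-25*(-49) - 38) = (2*(1 + 4))*(1225 - 38) = (2*5)*1187 = 10*1187 = 11870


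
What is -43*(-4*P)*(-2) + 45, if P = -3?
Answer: 1077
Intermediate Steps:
-43*(-4*P)*(-2) + 45 = -43*(-4*(-3))*(-2) + 45 = -516*(-2) + 45 = -43*(-24) + 45 = 1032 + 45 = 1077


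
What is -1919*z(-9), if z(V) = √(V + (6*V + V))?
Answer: -11514*I*√2 ≈ -16283.0*I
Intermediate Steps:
z(V) = 2*√2*√V (z(V) = √(V + 7*V) = √(8*V) = 2*√2*√V)
-1919*z(-9) = -3838*√2*√(-9) = -3838*√2*3*I = -11514*I*√2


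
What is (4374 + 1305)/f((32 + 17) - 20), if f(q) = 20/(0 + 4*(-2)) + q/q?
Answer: -3786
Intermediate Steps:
f(q) = -3/2 (f(q) = 20/(0 - 8) + 1 = 20/(-8) + 1 = 20*(-⅛) + 1 = -5/2 + 1 = -3/2)
(4374 + 1305)/f((32 + 17) - 20) = (4374 + 1305)/(-3/2) = 5679*(-⅔) = -3786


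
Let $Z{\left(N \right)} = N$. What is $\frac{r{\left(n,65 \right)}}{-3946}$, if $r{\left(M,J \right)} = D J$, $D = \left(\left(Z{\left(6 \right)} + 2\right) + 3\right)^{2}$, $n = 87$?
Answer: $- \frac{7865}{3946} \approx -1.9932$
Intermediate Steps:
$D = 121$ ($D = \left(\left(6 + 2\right) + 3\right)^{2} = \left(8 + 3\right)^{2} = 11^{2} = 121$)
$r{\left(M,J \right)} = 121 J$
$\frac{r{\left(n,65 \right)}}{-3946} = \frac{121 \cdot 65}{-3946} = 7865 \left(- \frac{1}{3946}\right) = - \frac{7865}{3946}$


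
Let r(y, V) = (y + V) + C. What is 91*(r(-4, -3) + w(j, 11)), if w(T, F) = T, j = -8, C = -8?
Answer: -2093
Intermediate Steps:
r(y, V) = -8 + V + y (r(y, V) = (y + V) - 8 = (V + y) - 8 = -8 + V + y)
91*(r(-4, -3) + w(j, 11)) = 91*((-8 - 3 - 4) - 8) = 91*(-15 - 8) = 91*(-23) = -2093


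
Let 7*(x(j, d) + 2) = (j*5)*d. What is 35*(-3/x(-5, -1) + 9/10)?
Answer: -777/22 ≈ -35.318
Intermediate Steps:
x(j, d) = -2 + 5*d*j/7 (x(j, d) = -2 + ((j*5)*d)/7 = -2 + ((5*j)*d)/7 = -2 + (5*d*j)/7 = -2 + 5*d*j/7)
35*(-3/x(-5, -1) + 9/10) = 35*(-3/(-2 + (5/7)*(-1)*(-5)) + 9/10) = 35*(-3/(-2 + 25/7) + 9*(⅒)) = 35*(-3/11/7 + 9/10) = 35*(-3*7/11 + 9/10) = 35*(-21/11 + 9/10) = 35*(-111/110) = -777/22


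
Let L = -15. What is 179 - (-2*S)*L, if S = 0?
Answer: 179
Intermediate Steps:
179 - (-2*S)*L = 179 - (-2*0)*(-15) = 179 - 0*(-15) = 179 - 1*0 = 179 + 0 = 179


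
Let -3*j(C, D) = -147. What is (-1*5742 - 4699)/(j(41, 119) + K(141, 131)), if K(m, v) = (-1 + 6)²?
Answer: -10441/74 ≈ -141.09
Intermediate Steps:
K(m, v) = 25 (K(m, v) = 5² = 25)
j(C, D) = 49 (j(C, D) = -⅓*(-147) = 49)
(-1*5742 - 4699)/(j(41, 119) + K(141, 131)) = (-1*5742 - 4699)/(49 + 25) = (-5742 - 4699)/74 = -10441*1/74 = -10441/74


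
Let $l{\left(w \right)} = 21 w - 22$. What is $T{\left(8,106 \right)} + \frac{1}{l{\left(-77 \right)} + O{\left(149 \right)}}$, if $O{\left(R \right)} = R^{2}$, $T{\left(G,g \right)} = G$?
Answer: $\frac{164497}{20562} \approx 8.0$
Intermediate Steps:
$l{\left(w \right)} = -22 + 21 w$
$T{\left(8,106 \right)} + \frac{1}{l{\left(-77 \right)} + O{\left(149 \right)}} = 8 + \frac{1}{\left(-22 + 21 \left(-77\right)\right) + 149^{2}} = 8 + \frac{1}{\left(-22 - 1617\right) + 22201} = 8 + \frac{1}{-1639 + 22201} = 8 + \frac{1}{20562} = \frac{164497}{20562}$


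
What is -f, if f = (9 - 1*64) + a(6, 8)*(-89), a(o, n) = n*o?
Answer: 4327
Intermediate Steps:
f = -4327 (f = (9 - 1*64) + (8*6)*(-89) = (9 - 64) + 48*(-89) = -55 - 4272 = -4327)
-f = -1*(-4327) = 4327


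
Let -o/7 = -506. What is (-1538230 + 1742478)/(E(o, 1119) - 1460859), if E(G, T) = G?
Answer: -204248/1457317 ≈ -0.14015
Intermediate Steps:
o = 3542 (o = -7*(-506) = 3542)
(-1538230 + 1742478)/(E(o, 1119) - 1460859) = (-1538230 + 1742478)/(3542 - 1460859) = 204248/(-1457317) = 204248*(-1/1457317) = -204248/1457317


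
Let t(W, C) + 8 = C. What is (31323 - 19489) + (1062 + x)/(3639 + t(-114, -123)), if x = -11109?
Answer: 41503625/3508 ≈ 11831.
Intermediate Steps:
t(W, C) = -8 + C
(31323 - 19489) + (1062 + x)/(3639 + t(-114, -123)) = (31323 - 19489) + (1062 - 11109)/(3639 + (-8 - 123)) = 11834 - 10047/(3639 - 131) = 11834 - 10047/3508 = 41503625/3508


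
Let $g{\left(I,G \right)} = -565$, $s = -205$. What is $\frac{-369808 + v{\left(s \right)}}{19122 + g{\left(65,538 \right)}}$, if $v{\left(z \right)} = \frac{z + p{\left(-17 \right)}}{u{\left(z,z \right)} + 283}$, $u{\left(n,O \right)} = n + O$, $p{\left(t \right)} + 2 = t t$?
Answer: $- \frac{46965698}{2356739} \approx -19.928$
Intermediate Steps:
$p{\left(t \right)} = -2 + t^{2}$ ($p{\left(t \right)} = -2 + t t = -2 + t^{2}$)
$u{\left(n,O \right)} = O + n$
$v{\left(z \right)} = \frac{287 + z}{283 + 2 z}$ ($v{\left(z \right)} = \frac{z - \left(2 - \left(-17\right)^{2}\right)}{\left(z + z\right) + 283} = \frac{z + \left(-2 + 289\right)}{2 z + 283} = \frac{z + 287}{283 + 2 z} = \frac{287 + z}{283 + 2 z}$)
$\frac{-369808 + v{\left(s \right)}}{19122 + g{\left(65,538 \right)}} = \frac{-369808 + \frac{287 - 205}{283 + 2 \left(-205\right)}}{19122 - 565} = \frac{-369808 + \frac{1}{283 - 410} \cdot 82}{18557} = \left(-369808 + \frac{1}{-127} \cdot 82\right) \frac{1}{18557} = \left(-369808 - \frac{82}{127}\right) \frac{1}{18557} = \left(- \frac{46965698}{127}\right) \frac{1}{18557} = - \frac{46965698}{2356739}$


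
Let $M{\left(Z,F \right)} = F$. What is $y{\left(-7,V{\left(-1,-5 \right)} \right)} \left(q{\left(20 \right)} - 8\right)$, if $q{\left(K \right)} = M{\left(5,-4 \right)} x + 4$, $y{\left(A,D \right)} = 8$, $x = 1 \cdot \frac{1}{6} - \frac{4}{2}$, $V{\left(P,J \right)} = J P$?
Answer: $\frac{80}{3} \approx 26.667$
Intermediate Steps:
$x = - \frac{11}{6}$ ($x = 1 \cdot \frac{1}{6} - 2 = \frac{1}{6} - 2 = - \frac{11}{6} \approx -1.8333$)
$q{\left(K \right)} = \frac{34}{3}$ ($q{\left(K \right)} = \left(-4\right) \left(- \frac{11}{6}\right) + 4 = \frac{22}{3} + 4 = \frac{34}{3}$)
$y{\left(-7,V{\left(-1,-5 \right)} \right)} \left(q{\left(20 \right)} - 8\right) = 8 \left(\frac{34}{3} - 8\right) = 8 \cdot \frac{10}{3} = \frac{80}{3}$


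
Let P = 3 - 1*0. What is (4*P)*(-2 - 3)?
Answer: -60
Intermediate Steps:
P = 3 (P = 3 + 0 = 3)
(4*P)*(-2 - 3) = (4*3)*(-2 - 3) = 12*(-5) = -60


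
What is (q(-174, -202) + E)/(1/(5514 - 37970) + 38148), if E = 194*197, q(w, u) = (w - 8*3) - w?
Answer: 1239624464/1238131487 ≈ 1.0012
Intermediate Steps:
q(w, u) = -24 (q(w, u) = (w - 1*24) - w = (w - 24) - w = (-24 + w) - w = -24)
E = 38218
(q(-174, -202) + E)/(1/(5514 - 37970) + 38148) = (-24 + 38218)/(1/(5514 - 37970) + 38148) = 38194/(1/(-32456) + 38148) = 38194/(-1/32456 + 38148) = 38194/(1238131487/32456) = 38194*(32456/1238131487) = 1239624464/1238131487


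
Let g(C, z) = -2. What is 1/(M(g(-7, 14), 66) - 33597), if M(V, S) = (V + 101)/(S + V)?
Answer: -64/2150109 ≈ -2.9766e-5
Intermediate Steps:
M(V, S) = (101 + V)/(S + V)
1/(M(g(-7, 14), 66) - 33597) = 1/((101 - 2)/(66 - 2) - 33597) = 1/(99/64 - 33597) = 1/(-2150109/64) = -64/2150109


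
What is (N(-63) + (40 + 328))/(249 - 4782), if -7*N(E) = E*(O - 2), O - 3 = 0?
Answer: -377/4533 ≈ -0.083168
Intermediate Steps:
O = 3 (O = 3 + 0 = 3)
N(E) = -E/7 (N(E) = -E*(3 - 2)/7 = -E/7)
(N(-63) + (40 + 328))/(249 - 4782) = (-⅐*(-63) + (40 + 328))/(249 - 4782) = (9 + 368)/(-4533) = 377*(-1/4533) = -377/4533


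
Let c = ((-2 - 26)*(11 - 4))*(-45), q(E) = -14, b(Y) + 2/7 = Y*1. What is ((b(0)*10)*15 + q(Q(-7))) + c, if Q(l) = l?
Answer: 61342/7 ≈ 8763.1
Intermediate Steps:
b(Y) = -2/7 + Y (b(Y) = -2/7 + Y*1 = -2/7 + Y)
c = 8820 (c = -28*7*(-45) = -196*(-45) = 8820)
((b(0)*10)*15 + q(Q(-7))) + c = (((-2/7 + 0)*10)*15 - 14) + 8820 = (-2/7*10*15 - 14) + 8820 = (-20/7*15 - 14) + 8820 = (-300/7 - 14) + 8820 = -398/7 + 8820 = 61342/7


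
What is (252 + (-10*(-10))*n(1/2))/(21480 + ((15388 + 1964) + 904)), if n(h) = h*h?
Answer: 277/39736 ≈ 0.0069710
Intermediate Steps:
n(h) = h²
(252 + (-10*(-10))*n(1/2))/(21480 + ((15388 + 1964) + 904)) = (252 + (-10*(-10))*(1/2)²)/(21480 + ((15388 + 1964) + 904)) = (252 + 100*(½)²)/(21480 + (17352 + 904)) = (252 + 100*(¼))/(21480 + 18256) = (252 + 25)/39736 = 277*(1/39736) = 277/39736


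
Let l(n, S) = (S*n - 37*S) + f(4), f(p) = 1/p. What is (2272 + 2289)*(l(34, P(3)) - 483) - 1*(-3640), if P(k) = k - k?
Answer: -8792731/4 ≈ -2.1982e+6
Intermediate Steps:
P(k) = 0
l(n, S) = ¼ - 37*S + S*n (l(n, S) = (S*n - 37*S) + 1/4 = (-37*S + S*n) + ¼ = ¼ - 37*S + S*n)
(2272 + 2289)*(l(34, P(3)) - 483) - 1*(-3640) = (2272 + 2289)*((¼ - 37*0 + 0*34) - 483) - 1*(-3640) = 4561*((¼ + 0 + 0) - 483) + 3640 = 4561*(¼ - 483) + 3640 = 4561*(-1931/4) + 3640 = -8807291/4 + 3640 = -8792731/4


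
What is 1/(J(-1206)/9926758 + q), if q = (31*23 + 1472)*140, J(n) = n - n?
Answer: 1/305900 ≈ 3.2690e-6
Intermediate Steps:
J(n) = 0
q = 305900 (q = (713 + 1472)*140 = 2185*140 = 305900)
1/(J(-1206)/9926758 + q) = 1/(0/9926758 + 305900) = 1/(0*(1/9926758) + 305900) = 1/(0 + 305900) = 1/305900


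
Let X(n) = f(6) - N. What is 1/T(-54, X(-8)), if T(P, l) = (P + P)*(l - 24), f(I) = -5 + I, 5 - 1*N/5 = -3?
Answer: 1/6804 ≈ 0.00014697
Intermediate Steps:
N = 40 (N = 25 - 5*(-3) = 25 + 15 = 40)
X(n) = -39 (X(n) = (-5 + 6) - 1*40 = 1 - 40 = -39)
T(P, l) = 2*P*(-24 + l) (T(P, l) = (2*P)*(-24 + l) = 2*P*(-24 + l))
1/T(-54, X(-8)) = 1/(2*(-54)*(-24 - 39)) = 1/(2*(-54)*(-63)) = 1/6804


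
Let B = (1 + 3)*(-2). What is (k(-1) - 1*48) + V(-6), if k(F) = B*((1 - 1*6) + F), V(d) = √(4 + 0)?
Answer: 2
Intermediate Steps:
V(d) = 2 (V(d) = √4 = 2)
B = -8 (B = 4*(-2) = -8)
k(F) = 40 - 8*F (k(F) = -8*((1 - 1*6) + F) = -8*((1 - 6) + F) = -8*(-5 + F) = 40 - 8*F)
(k(-1) - 1*48) + V(-6) = ((40 - 8*(-1)) - 1*48) + 2 = ((40 + 8) - 48) + 2 = (48 - 48) + 2 = 0 + 2 = 2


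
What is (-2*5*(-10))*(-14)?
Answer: -1400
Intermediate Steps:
(-2*5*(-10))*(-14) = -10*(-10)*(-14) = 100*(-14) = -1400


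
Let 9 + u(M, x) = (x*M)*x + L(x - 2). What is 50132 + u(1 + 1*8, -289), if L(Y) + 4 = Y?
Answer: 801517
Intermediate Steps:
L(Y) = -4 + Y
u(M, x) = -15 + x + M*x² (u(M, x) = -9 + ((x*M)*x + (-4 + (x - 2))) = -9 + ((M*x)*x + (-4 + (-2 + x))) = -9 + (M*x² + (-6 + x)) = -9 + (-6 + x + M*x²) = -15 + x + M*x²)
50132 + u(1 + 1*8, -289) = 50132 + (-15 - 289 + (1 + 1*8)*(-289)²) = 50132 + (-15 - 289 + (1 + 8)*83521) = 50132 + (-15 - 289 + 9*83521) = 50132 + (-15 - 289 + 751689) = 50132 + 751385 = 801517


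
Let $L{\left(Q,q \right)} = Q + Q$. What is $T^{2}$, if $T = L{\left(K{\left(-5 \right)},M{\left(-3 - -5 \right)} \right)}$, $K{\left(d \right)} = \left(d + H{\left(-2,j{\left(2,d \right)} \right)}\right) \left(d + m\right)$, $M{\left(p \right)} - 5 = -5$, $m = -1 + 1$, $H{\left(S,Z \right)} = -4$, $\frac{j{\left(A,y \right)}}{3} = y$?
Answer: $8100$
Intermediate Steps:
$j{\left(A,y \right)} = 3 y$
$m = 0$
$M{\left(p \right)} = 0$ ($M{\left(p \right)} = 5 - 5 = 0$)
$K{\left(d \right)} = d \left(-4 + d\right)$ ($K{\left(d \right)} = \left(d - 4\right) \left(d + 0\right) = \left(-4 + d\right) d = d \left(-4 + d\right)$)
$L{\left(Q,q \right)} = 2 Q$
$T = 90$ ($T = 2 \left(- 5 \left(-4 - 5\right)\right) = 2 \left(\left(-5\right) \left(-9\right)\right) = 2 \cdot 45 = 90$)
$T^{2} = 90^{2} = 8100$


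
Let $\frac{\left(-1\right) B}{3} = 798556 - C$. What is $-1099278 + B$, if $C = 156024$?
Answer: $-3026874$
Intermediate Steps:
$B = -1927596$ ($B = - 3 \left(798556 - 156024\right) = \left(-3\right) 642532 = -1927596$)
$-1099278 + B = -1099278 - 1927596 = -3026874$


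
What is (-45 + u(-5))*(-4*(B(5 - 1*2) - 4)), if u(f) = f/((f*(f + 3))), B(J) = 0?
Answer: -728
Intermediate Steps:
u(f) = 1/(3 + f) (u(f) = f/((f*(3 + f))) = f*(1/(f*(3 + f))) = 1/(3 + f))
(-45 + u(-5))*(-4*(B(5 - 1*2) - 4)) = (-45 + 1/(3 - 5))*(-4*(0 - 4)) = (-45 + 1/(-2))*(-4*(-4)) = (-45 - ½)*16 = -91/2*16 = -728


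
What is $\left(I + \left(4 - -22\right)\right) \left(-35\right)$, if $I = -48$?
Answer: $770$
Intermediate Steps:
$\left(I + \left(4 - -22\right)\right) \left(-35\right) = \left(-48 + \left(4 - -22\right)\right) \left(-35\right) = \left(-48 + \left(4 + 22\right)\right) \left(-35\right) = \left(-48 + 26\right) \left(-35\right) = \left(-22\right) \left(-35\right) = 770$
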